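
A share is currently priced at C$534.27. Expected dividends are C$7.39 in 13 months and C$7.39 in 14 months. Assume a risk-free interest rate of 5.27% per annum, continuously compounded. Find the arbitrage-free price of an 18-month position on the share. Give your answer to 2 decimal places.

C$563.14

PV(dividends) I = 7.39·e^(−0.0527·13/12) + 7.39·e^(−0.0527·14/12)
I = 6.9799 + 6.9493 = 13.9292
F = (S − I)·e^(rT) = (534.27 − 13.9292) · e^(0.0527·18/12)
= 520.3408 · e^0.079050 = 520.3408 × 1.082258 = C$563.14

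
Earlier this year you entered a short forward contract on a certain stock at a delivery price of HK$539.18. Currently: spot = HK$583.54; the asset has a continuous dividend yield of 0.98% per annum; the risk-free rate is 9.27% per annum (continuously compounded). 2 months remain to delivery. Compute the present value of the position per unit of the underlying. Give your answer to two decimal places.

Current fair forward for the remaining 2 months: F = S·e^((r − q)·T), (r − q) = 0.0927 − 0.0098 = 0.0829
F = 583.54 · e^(0.0829 × 2/12) = 583.54 × 1.013913 = 591.6588
Value of long forward = (F − K)·e^(−rT) = (591.6588 − 539.18) · e^(−0.0927·2/12)
= 52.4788 × 0.984669 = 51.67
Short position value = −(long value) = -HK$51.67

-HK$51.67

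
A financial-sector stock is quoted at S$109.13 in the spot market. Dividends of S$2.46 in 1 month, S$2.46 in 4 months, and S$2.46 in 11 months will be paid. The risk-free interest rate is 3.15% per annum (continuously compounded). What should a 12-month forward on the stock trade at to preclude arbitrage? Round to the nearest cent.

PV(dividends) I = 2.46·e^(−0.0315·1/12) + 2.46·e^(−0.0315·4/12) + 2.46·e^(−0.0315·11/12)
I = 2.4536 + 2.4343 + 2.3900 = 7.2779
F = (S − I)·e^(rT) = (109.13 − 7.2779) · e^(0.0315·12/12)
= 101.8521 · e^0.031500 = 101.8521 × 1.032001 = S$105.11

S$105.11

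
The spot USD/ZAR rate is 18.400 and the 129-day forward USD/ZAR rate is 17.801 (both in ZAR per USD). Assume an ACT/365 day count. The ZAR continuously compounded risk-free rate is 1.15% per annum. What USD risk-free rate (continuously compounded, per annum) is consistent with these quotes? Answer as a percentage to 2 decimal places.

F = S·e^((r_ZAR − r_USD)T) ⇒ r_USD = r_ZAR − ln(F/S)/T
ln(17.801/18.400) = -0.033096; /(129/365) = -0.093644
r_USD = 0.0115 + 0.093644 = 0.105144
r_USD = 10.51%

10.51%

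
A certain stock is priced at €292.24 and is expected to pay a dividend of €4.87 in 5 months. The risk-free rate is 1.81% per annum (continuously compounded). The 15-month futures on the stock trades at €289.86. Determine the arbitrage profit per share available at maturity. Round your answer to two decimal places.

€4.12 per share

PV(dividends) I = 4.87·e^(−0.0181·5/12) = 4.8334
Fair futures F* = (S − I)·e^(rT) = (292.24 − 4.8334)·e^0.022625 = 287.4066 × 1.022883 = 293.9833
Market €289.86 < fair 293.9833: forward underpriced → reverse cash-and-carry (short the stock, invest proceeds at r, pay the dividends, go long the forward).
Profit at T = |F_mkt − F*| = |289.86 − 293.9833| = €4.12 per share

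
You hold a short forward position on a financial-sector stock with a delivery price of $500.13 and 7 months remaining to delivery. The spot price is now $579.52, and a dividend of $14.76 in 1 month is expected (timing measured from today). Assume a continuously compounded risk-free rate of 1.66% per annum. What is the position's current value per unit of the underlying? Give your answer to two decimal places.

PV(remaining dividends) I = 14.76·e^(−0.0166·1/12) = 14.7396
Current forward F = (S − I)·e^(rT) = (579.52 − 14.7396)·e^(0.0166·7/12) = 564.7804 × 1.009730 = 570.2757
Value (long) = (F − K)·e^(−rT) = (570.2757 − 500.13) × 0.990363 = 69.4697
Short position value = −(long value) = -$69.47

-$69.47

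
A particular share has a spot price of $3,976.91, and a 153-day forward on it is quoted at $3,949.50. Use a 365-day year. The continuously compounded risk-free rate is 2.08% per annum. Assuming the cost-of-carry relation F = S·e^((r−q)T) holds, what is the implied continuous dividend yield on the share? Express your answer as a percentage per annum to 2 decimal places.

3.73%

From F = S·e^((r−q)T): (r − q) = ln(F/S)/T
ln(3949.50/3976.91) = ln(0.993108) = -0.006916
(r − q) = -0.006916 / (153/365) = -0.016499
q = r − ln(F/S)/T = 0.0208 + 0.016499 = 0.037299
q = 3.73%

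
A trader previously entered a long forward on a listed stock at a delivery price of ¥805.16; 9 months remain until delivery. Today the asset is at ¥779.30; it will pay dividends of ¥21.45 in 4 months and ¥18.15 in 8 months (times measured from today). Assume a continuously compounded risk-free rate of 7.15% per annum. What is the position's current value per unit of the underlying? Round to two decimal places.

PV(remaining dividends) I = 21.45·e^(−0.0715·4/12) + 18.15·e^(−0.0715·8/12) = 38.2500
Current forward F = (S − I)·e^(rT) = (779.30 − 38.2500)·e^(0.0715·9/12) = 741.0500 × 1.055089 = 781.8737
Value (long) = (F − K)·e^(−rT) = (781.8737 − 805.16) × 0.947787 = -22.0705
Value = -¥22.07

-¥22.07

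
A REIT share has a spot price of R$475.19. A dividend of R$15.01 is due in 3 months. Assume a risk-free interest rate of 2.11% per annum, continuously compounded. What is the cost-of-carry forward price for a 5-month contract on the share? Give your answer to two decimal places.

PV(dividends) I = 15.01·e^(−0.0211·3/12)
I = 14.9310
F = (S − I)·e^(rT) = (475.19 − 14.9310) · e^(0.0211·5/12)
= 460.2590 · e^0.008792 = 460.2590 × 1.008831 = R$464.32

R$464.32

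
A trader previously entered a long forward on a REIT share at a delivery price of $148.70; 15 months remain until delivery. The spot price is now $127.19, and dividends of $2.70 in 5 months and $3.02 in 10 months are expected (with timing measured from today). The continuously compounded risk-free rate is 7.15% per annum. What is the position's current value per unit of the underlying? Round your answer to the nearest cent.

-$14.26

PV(remaining dividends) I = 2.70·e^(−0.0715·5/12) + 3.02·e^(−0.0715·10/12) = 5.4661
Current forward F = (S − I)·e^(rT) = (127.19 − 5.4661)·e^(0.0715·15/12) = 121.7239 × 1.093491 = 133.1040
Value (long) = (F − K)·e^(−rT) = (133.1040 − 148.70) × 0.914503 = -14.2626
Value = -$14.26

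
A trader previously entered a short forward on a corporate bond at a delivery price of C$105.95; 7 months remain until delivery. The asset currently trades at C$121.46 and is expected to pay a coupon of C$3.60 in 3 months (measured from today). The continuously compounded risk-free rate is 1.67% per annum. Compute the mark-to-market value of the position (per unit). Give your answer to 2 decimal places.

PV(remaining coupons) I = 3.60·e^(−0.0167·3/12) = 3.5850
Current forward F = (S − I)·e^(rT) = (121.46 − 3.5850)·e^(0.0167·7/12) = 117.8750 × 1.009789 = 119.0289
Value (long) = (F − K)·e^(−rT) = (119.0289 − 105.95) × 0.990306 = 12.9521
Short position value = −(long value) = -C$12.95

-C$12.95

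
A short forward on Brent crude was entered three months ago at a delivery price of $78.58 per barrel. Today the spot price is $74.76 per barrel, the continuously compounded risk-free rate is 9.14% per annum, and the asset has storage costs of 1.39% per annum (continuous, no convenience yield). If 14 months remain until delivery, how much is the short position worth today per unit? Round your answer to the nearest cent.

-$5.35 per barrel

Current fair forward for the remaining 14 months: F = S·e^((r + u)·T), (r + u) = 0.0914 + 0.0139 = 0.1053
F = 74.76 · e^(0.1053 × 14/12) = 74.76 × 1.130715 = 84.5323
Value of long forward = (F − K)·e^(−rT) = (84.5323 − 78.58) · e^(−0.0914·14/12)
= 5.9523 × 0.898855 = 5.35
Short position value = −(long value) = -$5.35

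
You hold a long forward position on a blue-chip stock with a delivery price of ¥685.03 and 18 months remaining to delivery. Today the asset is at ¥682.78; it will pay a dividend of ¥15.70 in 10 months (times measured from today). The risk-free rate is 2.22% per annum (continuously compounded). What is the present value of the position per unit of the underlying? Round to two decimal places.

PV(remaining dividends) I = 15.70·e^(−0.0222·10/12) = 15.4122
Current forward F = (S − I)·e^(rT) = (682.78 − 15.4122)·e^(0.0222·18/12) = 667.3678 × 1.033861 = 689.9655
Value (long) = (F − K)·e^(−rT) = (689.9655 − 685.03) × 0.967248 = 4.7739
Value = ¥4.77

¥4.77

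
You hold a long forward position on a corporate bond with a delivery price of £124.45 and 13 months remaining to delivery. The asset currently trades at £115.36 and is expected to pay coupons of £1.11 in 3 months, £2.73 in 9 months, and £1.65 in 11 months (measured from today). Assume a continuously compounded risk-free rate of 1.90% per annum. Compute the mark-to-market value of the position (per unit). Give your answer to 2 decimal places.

-£11.97

PV(remaining coupons) I = 1.11·e^(−0.0190·3/12) + 2.73·e^(−0.0190·9/12) + 1.65·e^(−0.0190·11/12) = 5.4176
Current forward F = (S − I)·e^(rT) = (115.36 − 5.4176)·e^(0.0190·13/12) = 109.9424 × 1.020797 = 112.2289
Value (long) = (F − K)·e^(−rT) = (112.2289 − 124.45) × 0.979627 = -11.9721
Value = -£11.97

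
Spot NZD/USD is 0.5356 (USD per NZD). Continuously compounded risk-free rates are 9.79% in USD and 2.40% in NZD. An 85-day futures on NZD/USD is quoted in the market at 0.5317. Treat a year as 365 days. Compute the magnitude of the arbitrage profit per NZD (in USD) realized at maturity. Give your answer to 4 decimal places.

0.0132 per NZD (in USD)

Fair futures: F* = S·e^(carry·T), with carry = (r_USD − r_NZD) = 0.0979 − 0.0240 = 0.0739
F* = 0.5356 · e^(0.0739 × 85/365) = 0.5356 · e^0.017210 = 0.5356 × 1.017359 = 0.5449
Market 0.5317 < fair 0.5449: forward underpriced → reverse cash-and-carry (short spot, go long the forward).
At maturity, profit = |F_mkt − F*| = |0.5317 − 0.5449| = 0.0132 per NZD (in USD)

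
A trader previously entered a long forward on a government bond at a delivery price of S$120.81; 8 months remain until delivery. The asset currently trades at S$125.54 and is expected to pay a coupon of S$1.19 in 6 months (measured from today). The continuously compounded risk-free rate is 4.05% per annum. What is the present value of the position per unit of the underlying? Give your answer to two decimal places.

S$6.78

PV(remaining coupons) I = 1.19·e^(−0.0405·6/12) = 1.1661
Current forward F = (S − I)·e^(rT) = (125.54 − 1.1661)·e^(0.0405·8/12) = 124.3739 × 1.027368 = 127.7778
Value (long) = (F − K)·e^(−rT) = (127.7778 − 120.81) × 0.973361 = 6.7822
Value = S$6.78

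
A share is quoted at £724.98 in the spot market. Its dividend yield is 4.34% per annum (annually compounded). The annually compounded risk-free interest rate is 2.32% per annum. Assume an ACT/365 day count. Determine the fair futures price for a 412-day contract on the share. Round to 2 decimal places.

F = S · (1+r)^T / (1+q)^T
= 724.98 × 1.026226 / 1.049124 = 724.98 × 0.978174
F = £709.16

£709.16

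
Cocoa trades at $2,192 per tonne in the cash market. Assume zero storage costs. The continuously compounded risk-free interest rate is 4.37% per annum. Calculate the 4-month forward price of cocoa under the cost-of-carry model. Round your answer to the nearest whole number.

$2,224 per tonne

F = S·e^(rT) = 2192 · e^(0.0437 × 4/12) = 2192 · e^0.014567
= 2192 × 1.014674 = $2,224 per tonne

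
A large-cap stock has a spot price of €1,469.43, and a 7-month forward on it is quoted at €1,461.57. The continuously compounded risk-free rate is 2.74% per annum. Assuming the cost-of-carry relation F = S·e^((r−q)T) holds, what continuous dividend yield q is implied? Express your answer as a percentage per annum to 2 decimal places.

3.66%

From F = S·e^((r−q)T): (r − q) = ln(F/S)/T
ln(1461.57/1469.43) = ln(0.994651) = -0.005363
(r − q) = -0.005363 / (7/12) = -0.009194
q = r − ln(F/S)/T = 0.0274 + 0.009194 = 0.036594
q = 3.66%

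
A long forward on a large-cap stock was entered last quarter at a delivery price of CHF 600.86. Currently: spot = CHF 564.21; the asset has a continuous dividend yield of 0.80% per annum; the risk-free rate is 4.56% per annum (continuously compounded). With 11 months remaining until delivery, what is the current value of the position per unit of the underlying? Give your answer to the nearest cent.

-CHF 16.17

Current fair forward for the remaining 11 months: F = S·e^((r − q)·T), (r − q) = 0.0456 − 0.0080 = 0.0376
F = 564.21 · e^(0.0376 × 11/12) = 564.21 × 1.035068 = 583.9957
Value of long forward = (F − K)·e^(−rT) = (583.9957 − 600.86) · e^(−0.0456·11/12)
= -16.8643 × 0.959062 = -16.17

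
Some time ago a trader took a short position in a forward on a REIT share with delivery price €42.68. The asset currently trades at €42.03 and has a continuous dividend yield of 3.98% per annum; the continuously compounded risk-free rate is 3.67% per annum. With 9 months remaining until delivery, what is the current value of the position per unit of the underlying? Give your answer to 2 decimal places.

Current fair forward for the remaining 9 months: F = S·e^((r − q)·T), (r − q) = 0.0367 − 0.0398 = -0.0031
F = 42.03 · e^(-0.0031 × 9/12) = 42.03 × 0.997678 = 41.9324
Value of long forward = (F − K)·e^(−rT) = (41.9324 − 42.68) · e^(−0.0367·9/12)
= -0.7476 × 0.972850 = -0.73
Short position value = −(long value) = €0.73

€0.73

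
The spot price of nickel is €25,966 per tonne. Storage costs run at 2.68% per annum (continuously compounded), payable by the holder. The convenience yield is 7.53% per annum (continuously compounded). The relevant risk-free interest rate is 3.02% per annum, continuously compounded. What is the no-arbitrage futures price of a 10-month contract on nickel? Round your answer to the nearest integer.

Net carry = r + u − y = 0.0302 + 0.0268 − 0.0753 = -0.0183
F = S·e^((r+u−y)T) = 25966 · e^(-0.0183 × 10/12) = 25966 · e^-0.015250
= 25966 × 0.984866 = €25,573 per tonne

€25,573 per tonne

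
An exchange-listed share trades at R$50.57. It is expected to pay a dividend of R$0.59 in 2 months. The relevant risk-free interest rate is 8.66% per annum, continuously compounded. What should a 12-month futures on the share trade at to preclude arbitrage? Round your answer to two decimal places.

R$54.51

PV(dividends) I = 0.59·e^(−0.0866·2/12)
I = 0.5815
F = (S − I)·e^(rT) = (50.57 − 0.5815) · e^(0.0866·12/12)
= 49.9885 · e^0.086600 = 49.9885 × 1.090460 = R$54.51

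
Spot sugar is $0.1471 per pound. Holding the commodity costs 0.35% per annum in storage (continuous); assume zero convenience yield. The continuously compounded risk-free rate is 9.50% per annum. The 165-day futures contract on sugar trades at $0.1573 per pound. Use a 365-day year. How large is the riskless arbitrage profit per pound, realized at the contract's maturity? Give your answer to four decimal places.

Fair futures: F* = S·e^(carry·T), with carry = (r + u) = 0.0950 + 0.0035 = 0.0985
F* = 0.1471 · e^(0.0985 × 165/365) = 0.1471 · e^0.044527 = 0.1471 × 1.045533 = $0.1538
Market $0.1573 > fair $0.1538: forward overpriced → cash-and-carry (buy spot, short the forward).
At maturity, profit = |F_mkt − F*| = |0.1573 − 0.1538| = $0.0035 per pound

$0.0035 per pound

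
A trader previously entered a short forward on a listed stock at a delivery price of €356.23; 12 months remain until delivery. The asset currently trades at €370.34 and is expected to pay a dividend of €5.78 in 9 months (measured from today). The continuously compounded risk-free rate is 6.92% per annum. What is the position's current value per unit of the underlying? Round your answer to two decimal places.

-€32.44

PV(remaining dividends) I = 5.78·e^(−0.0692·9/12) = 5.4877
Current forward F = (S − I)·e^(rT) = (370.34 − 5.4877)·e^(0.0692·12/12) = 364.8523 × 1.071651 = 390.9943
Value (long) = (F − K)·e^(−rT) = (390.9943 − 356.23) × 0.933140 = 32.4400
Short position value = −(long value) = -€32.44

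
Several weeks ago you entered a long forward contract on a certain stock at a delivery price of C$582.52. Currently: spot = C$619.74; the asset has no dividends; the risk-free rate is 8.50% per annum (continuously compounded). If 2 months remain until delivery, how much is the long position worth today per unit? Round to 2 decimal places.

Current fair forward for the remaining 2 months: F = S·e^(r·T), r = 0.0850
F = 619.74 · e^(0.0850 × 2/12) = 619.74 × 1.014267 = 628.5818
Value of long forward = (F − K)·e^(−rT) = (628.5818 − 582.52) · e^(−0.0850·2/12)
= 46.0618 × 0.985933 = 45.41

C$45.41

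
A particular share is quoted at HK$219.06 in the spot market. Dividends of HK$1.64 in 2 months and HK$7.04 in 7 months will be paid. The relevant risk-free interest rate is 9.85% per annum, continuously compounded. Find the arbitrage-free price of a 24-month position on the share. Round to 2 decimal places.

HK$256.70

PV(dividends) I = 1.64·e^(−0.0985·2/12) + 7.04·e^(−0.0985·7/12)
I = 1.6133 + 6.6469 = 8.2602
F = (S − I)·e^(rT) = (219.06 − 8.2602) · e^(0.0985·24/12)
= 210.7998 · e^0.197000 = 210.7998 × 1.217744 = HK$256.70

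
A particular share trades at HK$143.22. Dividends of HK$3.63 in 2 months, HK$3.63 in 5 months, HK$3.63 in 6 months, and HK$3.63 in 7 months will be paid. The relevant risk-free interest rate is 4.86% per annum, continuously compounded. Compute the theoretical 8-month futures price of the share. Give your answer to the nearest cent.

PV(dividends) I = 3.63·e^(−0.0486·2/12) + 3.63·e^(−0.0486·5/12) + 3.63·e^(−0.0486·6/12) + 3.63·e^(−0.0486·7/12)
I = 3.6007 + 3.5572 + 3.5429 + 3.5285 = 14.2293
F = (S − I)·e^(rT) = (143.22 − 14.2293) · e^(0.0486·8/12)
= 128.9907 · e^0.032400 = 128.9907 × 1.032931 = HK$133.24

HK$133.24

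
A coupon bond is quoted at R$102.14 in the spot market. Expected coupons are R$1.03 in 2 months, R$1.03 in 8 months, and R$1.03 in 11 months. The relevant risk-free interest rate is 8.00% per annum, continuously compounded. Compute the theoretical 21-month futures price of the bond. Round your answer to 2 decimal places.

PV(coupons) I = 1.03·e^(−0.0800·2/12) + 1.03·e^(−0.0800·8/12) + 1.03·e^(−0.0800·11/12)
I = 1.0164 + 0.9765 + 0.9572 = 2.9501
F = (S − I)·e^(rT) = (102.14 − 2.9501) · e^(0.0800·21/12)
= 99.1899 · e^0.140000 = 99.1899 × 1.150274 = R$114.10

R$114.10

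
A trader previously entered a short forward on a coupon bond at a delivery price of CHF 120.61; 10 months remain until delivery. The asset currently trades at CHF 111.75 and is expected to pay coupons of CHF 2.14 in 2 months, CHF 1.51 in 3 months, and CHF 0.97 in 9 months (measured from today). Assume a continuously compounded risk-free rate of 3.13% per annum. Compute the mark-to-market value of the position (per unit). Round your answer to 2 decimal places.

PV(remaining coupons) I = 2.14·e^(−0.0313·2/12) + 1.51·e^(−0.0313·3/12) + 0.97·e^(−0.0313·9/12) = 4.5746
Current forward F = (S − I)·e^(rT) = (111.75 − 4.5746)·e^(0.0313·10/12) = 107.1754 × 1.026426 = 110.0076
Value (long) = (F − K)·e^(−rT) = (110.0076 − 120.61) × 0.974254 = -10.3294
Short position value = −(long value) = CHF 10.33

CHF 10.33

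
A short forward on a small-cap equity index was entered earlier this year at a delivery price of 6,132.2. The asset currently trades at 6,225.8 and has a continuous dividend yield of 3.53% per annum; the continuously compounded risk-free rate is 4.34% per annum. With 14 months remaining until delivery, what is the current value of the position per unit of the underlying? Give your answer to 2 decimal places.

-145.17

Current fair forward for the remaining 14 months: F = S·e^((r − q)·T), (r − q) = 0.0434 − 0.0353 = 0.0081
F = 6225.8 · e^(0.0081 × 14/12) = 6225.8 × 1.00949479 = 6284.9127
Value of long forward = (F − K)·e^(−rT) = (6284.9127 − 6132.2) · e^(−0.0434·14/12)
= 152.7127 × 0.95062717 = 145.17
Short position value = −(long value) = -145.17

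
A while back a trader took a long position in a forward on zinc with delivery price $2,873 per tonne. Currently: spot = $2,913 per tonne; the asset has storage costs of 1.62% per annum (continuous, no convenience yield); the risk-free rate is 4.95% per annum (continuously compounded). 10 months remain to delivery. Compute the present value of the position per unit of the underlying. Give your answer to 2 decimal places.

$195.69 per tonne

Current fair forward for the remaining 10 months: F = S·e^((r + u)·T), (r + u) = 0.0495 + 0.0162 = 0.0657
F = 2913 · e^(0.0657 × 10/12) = 2913 × 1.05627651 = 3076.9335
Value of long forward = (F − K)·e^(−rT) = (3076.9335 − 2873) · e^(−0.0495·10/12)
= 203.9335 × 0.95958920 = 195.69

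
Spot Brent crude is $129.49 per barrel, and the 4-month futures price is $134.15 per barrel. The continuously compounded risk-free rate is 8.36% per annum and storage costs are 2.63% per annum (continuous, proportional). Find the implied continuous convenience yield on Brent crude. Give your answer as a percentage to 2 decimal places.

0.38%

F = S·e^((r+u−y)T) ⇒ (r+u−y) = ln(F/S)/T
ln(134.15/129.49) = 0.035355; /T ⇒ 0.106065
y = r + u − ln(F/S)/T = 0.0836 + 0.0263 − 0.106065 = 0.003835
y = 0.38%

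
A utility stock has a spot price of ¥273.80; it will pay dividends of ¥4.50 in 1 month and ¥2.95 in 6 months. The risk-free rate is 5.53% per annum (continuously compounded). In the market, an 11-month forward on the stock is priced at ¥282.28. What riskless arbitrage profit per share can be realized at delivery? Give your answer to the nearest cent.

¥1.97 per share

PV(dividends) I = 4.50·e^(−0.0553·1/12) + 2.95·e^(−0.0553·6/12) = 7.3489
Fair forward F* = (S − I)·e^(rT) = (273.80 − 7.3489)·e^0.050692 = 266.4511 × 1.051999 = 280.3063
Market ¥282.28 > fair 280.3063: forward overpriced → cash-and-carry (borrow at r, buy the stock and collect the dividends, short the forward).
Profit at T = |F_mkt − F*| = |282.28 − 280.3063| = ¥1.97 per share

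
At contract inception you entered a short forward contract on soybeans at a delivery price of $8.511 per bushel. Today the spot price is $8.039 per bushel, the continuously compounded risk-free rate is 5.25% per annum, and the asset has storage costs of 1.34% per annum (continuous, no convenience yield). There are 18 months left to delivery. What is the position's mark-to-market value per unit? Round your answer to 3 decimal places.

-$0.336 per bushel

Current fair forward for the remaining 18 months: F = S·e^((r + u)·T), (r + u) = 0.0525 + 0.0134 = 0.0659
F = 8.039 · e^(0.0659 × 18/12) = 8.039 × 1.103901 = 8.8743
Value of long forward = (F − K)·e^(−rT) = (8.8743 − 8.511) · e^(−0.0525·18/12)
= 0.3633 × 0.924271 = 0.336
Short position value = −(long value) = -$0.336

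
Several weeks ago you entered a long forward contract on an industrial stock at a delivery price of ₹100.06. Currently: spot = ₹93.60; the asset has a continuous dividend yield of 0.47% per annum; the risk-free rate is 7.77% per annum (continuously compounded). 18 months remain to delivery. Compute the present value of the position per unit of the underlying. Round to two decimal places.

Current fair forward for the remaining 18 months: F = S·e^((r − q)·T), (r − q) = 0.0777 − 0.0047 = 0.0730
F = 93.60 · e^(0.0730 × 18/12) = 93.60 × 1.115720 = 104.4314
Value of long forward = (F − K)·e^(−rT) = (104.4314 − 100.06) · e^(−0.0777·18/12)
= 4.3714 × 0.889986 = 3.89

₹3.89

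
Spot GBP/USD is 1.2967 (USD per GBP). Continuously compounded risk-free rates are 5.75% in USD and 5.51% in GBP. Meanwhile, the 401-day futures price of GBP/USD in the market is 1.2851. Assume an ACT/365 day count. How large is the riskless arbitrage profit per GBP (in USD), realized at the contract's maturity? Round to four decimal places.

0.0150 per GBP (in USD)

Fair futures: F* = S·e^(carry·T), with carry = (r_USD − r_GBP) = 0.0575 − 0.0551 = 0.0024
F* = 1.2967 · e^(0.0024 × 401/365) = 1.2967 · e^0.002637 = 1.2967 × 1.002640 = 1.3001
Market 1.2851 < fair 1.3001: forward underpriced → reverse cash-and-carry (short spot, go long the forward).
At maturity, profit = |F_mkt − F*| = |1.2851 − 1.3001| = 0.0150 per GBP (in USD)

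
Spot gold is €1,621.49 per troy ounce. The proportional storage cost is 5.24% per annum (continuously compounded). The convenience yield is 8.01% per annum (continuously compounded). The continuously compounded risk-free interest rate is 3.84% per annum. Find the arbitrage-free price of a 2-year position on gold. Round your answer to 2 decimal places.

Net carry = r + u − y = 0.0384 + 0.0524 − 0.0801 = 0.0107
F = S·e^((r+u−y)T) = 1621.49 · e^(0.0107 × 2) = 1621.49 · e^0.02140000
= 1621.49 × 1.02163062 = €1,656.56 per troy ounce

€1,656.56 per troy ounce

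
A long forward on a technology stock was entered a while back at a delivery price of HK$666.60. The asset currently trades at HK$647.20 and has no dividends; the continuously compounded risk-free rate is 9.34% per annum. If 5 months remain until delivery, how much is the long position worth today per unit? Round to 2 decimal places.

HK$6.04

Current fair forward for the remaining 5 months: F = S·e^(r·T), r = 0.0934
F = 647.20 · e^(0.0934 × 5/12) = 647.20 × 1.039684 = 672.8835
Value of long forward = (F − K)·e^(−rT) = (672.8835 − 666.60) · e^(−0.0934·5/12)
= 6.2835 × 0.961831 = 6.04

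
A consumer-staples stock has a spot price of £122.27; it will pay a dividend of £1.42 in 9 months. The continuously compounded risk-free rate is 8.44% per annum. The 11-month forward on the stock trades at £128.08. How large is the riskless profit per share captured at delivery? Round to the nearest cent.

£2.59 per share

PV(dividends) I = 1.42·e^(−0.0844·9/12) = 1.3329
Fair forward F* = (S − I)·e^(rT) = (122.27 − 1.3329)·e^0.077367 = 120.9371 × 1.080439 = 130.6652
Market £128.08 < fair 130.6652: forward underpriced → reverse cash-and-carry (short the stock, invest proceeds at r, pay the dividends, go long the forward).
Profit at T = |F_mkt − F*| = |128.08 − 130.6652| = £2.59 per share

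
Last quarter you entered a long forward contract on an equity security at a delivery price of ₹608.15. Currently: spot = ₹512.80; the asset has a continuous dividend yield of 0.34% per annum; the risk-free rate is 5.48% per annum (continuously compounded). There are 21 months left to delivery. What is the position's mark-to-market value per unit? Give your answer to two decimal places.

-₹42.78

Current fair forward for the remaining 21 months: F = S·e^((r − q)·T), (r − q) = 0.0548 − 0.0034 = 0.0514
F = 512.80 · e^(0.0514 × 21/12) = 512.80 × 1.094120 = 561.0647
Value of long forward = (F − K)·e^(−rT) = (561.0647 − 608.15) · e^(−0.0548·21/12)
= -47.0853 × 0.908555 = -42.78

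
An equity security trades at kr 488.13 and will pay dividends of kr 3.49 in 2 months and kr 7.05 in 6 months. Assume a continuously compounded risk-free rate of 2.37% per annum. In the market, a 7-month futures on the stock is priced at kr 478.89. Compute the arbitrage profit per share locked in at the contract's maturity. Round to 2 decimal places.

PV(dividends) I = 3.49·e^(−0.0237·2/12) + 7.05·e^(−0.0237·6/12) = 10.4432
Fair futures F* = (S − I)·e^(rT) = (488.13 − 10.4432)·e^0.013825 = 477.6868 × 1.013921 = 484.3367
Market kr 478.89 < fair 484.3367: forward underpriced → reverse cash-and-carry (short the stock, invest proceeds at r, pay the dividends, go long the forward).
Profit at T = |F_mkt − F*| = |478.89 − 484.3367| = kr 5.45 per share

kr 5.45 per share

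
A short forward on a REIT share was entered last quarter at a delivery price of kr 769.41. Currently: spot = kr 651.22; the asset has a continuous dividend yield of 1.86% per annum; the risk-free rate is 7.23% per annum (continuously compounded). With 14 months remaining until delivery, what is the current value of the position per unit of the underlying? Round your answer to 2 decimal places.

kr 69.93

Current fair forward for the remaining 14 months: F = S·e^((r − q)·T), (r − q) = 0.0723 − 0.0186 = 0.0537
F = 651.22 · e^(0.0537 × 14/12) = 651.22 × 1.064654 = 693.3240
Value of long forward = (F − K)·e^(−rT) = (693.3240 − 769.41) · e^(−0.0723·14/12)
= -76.0860 × 0.919110 = -69.93
Short position value = −(long value) = kr 69.93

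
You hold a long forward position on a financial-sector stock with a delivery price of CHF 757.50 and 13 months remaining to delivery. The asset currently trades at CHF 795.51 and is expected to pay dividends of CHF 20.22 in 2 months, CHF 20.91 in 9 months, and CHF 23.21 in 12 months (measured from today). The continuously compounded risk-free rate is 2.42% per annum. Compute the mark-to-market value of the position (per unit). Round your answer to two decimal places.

-CHF 5.72

PV(remaining dividends) I = 20.22·e^(−0.0242·2/12) + 20.91·e^(−0.0242·9/12) + 23.21·e^(−0.0242·12/12) = 63.3276
Current forward F = (S − I)·e^(rT) = (795.51 − 63.3276)·e^(0.0242·13/12) = 732.1824 × 1.026563 = 751.6314
Value (long) = (F − K)·e^(−rT) = (751.6314 − 757.50) × 0.974124 = -5.7167
Value = -CHF 5.72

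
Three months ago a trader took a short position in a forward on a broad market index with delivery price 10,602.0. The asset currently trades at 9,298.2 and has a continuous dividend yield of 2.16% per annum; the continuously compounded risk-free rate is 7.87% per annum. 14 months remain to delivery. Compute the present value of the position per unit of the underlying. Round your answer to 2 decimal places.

Current fair forward for the remaining 14 months: F = S·e^((r − q)·T), (r − q) = 0.0787 − 0.0216 = 0.0571
F = 9298.2 · e^(0.0571 × 14/12) = 9298.2 × 1.06888566 = 9938.7126
Value of long forward = (F − K)·e^(−rT) = (9938.7126 − 10602.0) · e^(−0.0787·14/12)
= -663.2874 × 0.91227238 = -605.10
Short position value = −(long value) = 605.10

605.10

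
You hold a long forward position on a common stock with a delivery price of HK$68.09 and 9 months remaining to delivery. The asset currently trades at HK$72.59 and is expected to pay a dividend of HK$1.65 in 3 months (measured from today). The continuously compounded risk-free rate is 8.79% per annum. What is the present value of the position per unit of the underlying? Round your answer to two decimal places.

PV(remaining dividends) I = 1.65·e^(−0.0879·3/12) = 1.6141
Current forward F = (S − I)·e^(rT) = (72.59 − 1.6141)·e^(0.0879·9/12) = 70.9759 × 1.068147 = 75.8127
Value (long) = (F − K)·e^(−rT) = (75.8127 − 68.09) × 0.936201 = 7.2300
Value = HK$7.23

HK$7.23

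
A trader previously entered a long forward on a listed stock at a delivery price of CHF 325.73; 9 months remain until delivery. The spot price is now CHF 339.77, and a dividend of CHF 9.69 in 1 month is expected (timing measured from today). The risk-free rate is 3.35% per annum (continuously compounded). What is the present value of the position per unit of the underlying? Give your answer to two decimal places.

CHF 12.46

PV(remaining dividends) I = 9.69·e^(−0.0335·1/12) = 9.6630
Current forward F = (S − I)·e^(rT) = (339.77 − 9.6630)·e^(0.0335·9/12) = 330.1070 × 1.025443 = 338.5059
Value (long) = (F − K)·e^(−rT) = (338.5059 − 325.73) × 0.975188 = 12.4589
Value = CHF 12.46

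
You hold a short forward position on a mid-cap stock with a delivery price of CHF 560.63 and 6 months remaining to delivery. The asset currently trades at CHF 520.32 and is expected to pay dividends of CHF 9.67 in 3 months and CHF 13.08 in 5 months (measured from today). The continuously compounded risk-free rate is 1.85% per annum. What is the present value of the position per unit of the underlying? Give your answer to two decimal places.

PV(remaining dividends) I = 9.67·e^(−0.0185·3/12) + 13.08·e^(−0.0185·5/12) = 22.6049
Current forward F = (S − I)·e^(rT) = (520.32 − 22.6049)·e^(0.0185·6/12) = 497.7151 × 1.009293 = 502.3404
Value (long) = (F − K)·e^(−rT) = (502.3404 − 560.63) × 0.990793 = -57.7529
Short position value = −(long value) = CHF 57.75

CHF 57.75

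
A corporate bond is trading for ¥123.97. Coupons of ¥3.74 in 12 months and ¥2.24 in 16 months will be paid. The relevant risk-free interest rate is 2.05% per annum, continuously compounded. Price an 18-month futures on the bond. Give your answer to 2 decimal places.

PV(coupons) I = 3.74·e^(−0.0205·12/12) + 2.24·e^(−0.0205·16/12)
I = 3.6641 + 2.1796 = 5.8437
F = (S − I)·e^(rT) = (123.97 − 5.8437) · e^(0.0205·18/12)
= 118.1263 · e^0.030750 = 118.1263 × 1.031228 = ¥121.82

¥121.82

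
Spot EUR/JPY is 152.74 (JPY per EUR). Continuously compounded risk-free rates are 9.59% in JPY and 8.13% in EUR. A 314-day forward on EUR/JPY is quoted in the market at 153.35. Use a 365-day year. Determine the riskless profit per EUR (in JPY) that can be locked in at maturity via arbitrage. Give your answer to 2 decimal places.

Fair forward: F* = S·e^(carry·T), with carry = (r_JPY − r_EUR) = 0.0959 − 0.0813 = 0.0146
F* = 152.74 · e^(0.0146 × 314/365) = 152.74 · e^0.012560 = 152.74 × 1.012639 = 154.6705
Market 153.35 < fair 154.6705: forward underpriced → reverse cash-and-carry (short spot, go long the forward).
At maturity, profit = |F_mkt − F*| = |153.35 − 154.6705| = 1.32 per EUR (in JPY)

1.32 per EUR (in JPY)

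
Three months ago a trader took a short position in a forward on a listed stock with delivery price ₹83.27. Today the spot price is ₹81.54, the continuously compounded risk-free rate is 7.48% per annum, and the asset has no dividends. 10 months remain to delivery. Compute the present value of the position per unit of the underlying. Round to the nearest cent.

-₹3.30

Current fair forward for the remaining 10 months: F = S·e^(r·T), r = 0.0748
F = 81.54 · e^(0.0748 × 10/12) = 81.54 × 1.064317 = 86.7844
Value of long forward = (F − K)·e^(−rT) = (86.7844 − 83.27) · e^(−0.0748·10/12)
= 3.5144 × 0.939570 = 3.30
Short position value = −(long value) = -₹3.30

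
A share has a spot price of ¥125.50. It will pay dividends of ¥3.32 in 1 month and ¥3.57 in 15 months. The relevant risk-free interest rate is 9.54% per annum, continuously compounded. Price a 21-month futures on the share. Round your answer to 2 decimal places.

PV(dividends) I = 3.32·e^(−0.0954·1/12) + 3.57·e^(−0.0954·15/12)
I = 3.2937 + 3.1687 = 6.4624
F = (S − I)·e^(rT) = (125.50 − 6.4624) · e^(0.0954·21/12)
= 119.0376 · e^0.166950 = 119.0376 × 1.181695 = ¥140.67

¥140.67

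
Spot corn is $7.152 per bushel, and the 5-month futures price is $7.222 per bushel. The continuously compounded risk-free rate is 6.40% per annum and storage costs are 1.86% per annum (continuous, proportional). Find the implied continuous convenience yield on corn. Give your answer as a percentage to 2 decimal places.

F = S·e^((r+u−y)T) ⇒ (r+u−y) = ln(F/S)/T
ln(7.222/7.152) = 0.009740; /T ⇒ 0.023376
y = r + u − ln(F/S)/T = 0.0640 + 0.0186 − 0.023376 = 0.059224
y = 5.92%

5.92%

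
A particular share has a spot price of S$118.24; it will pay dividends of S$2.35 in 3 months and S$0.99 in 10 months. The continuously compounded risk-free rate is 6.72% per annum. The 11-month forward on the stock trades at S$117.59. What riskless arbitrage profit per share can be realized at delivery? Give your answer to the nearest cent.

S$4.71 per share

PV(dividends) I = 2.35·e^(−0.0672·3/12) + 0.99·e^(−0.0672·10/12) = 3.2469
Fair forward F* = (S − I)·e^(rT) = (118.24 − 3.2469)·e^0.061600 = 114.9931 × 1.063537 = 122.2994
Market S$117.59 < fair 122.2994: forward underpriced → reverse cash-and-carry (short the stock, invest proceeds at r, pay the dividends, go long the forward).
Profit at T = |F_mkt − F*| = |117.59 − 122.2994| = S$4.71 per share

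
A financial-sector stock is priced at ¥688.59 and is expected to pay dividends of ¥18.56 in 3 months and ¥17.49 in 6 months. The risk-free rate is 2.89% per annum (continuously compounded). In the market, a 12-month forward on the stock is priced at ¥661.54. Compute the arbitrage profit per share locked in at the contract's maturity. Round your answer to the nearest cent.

PV(dividends) I = 18.56·e^(−0.0289·3/12) + 17.49·e^(−0.0289·6/12) = 35.6655
Fair forward F* = (S − I)·e^(rT) = (688.59 − 35.6655)·e^0.028900 = 652.9245 × 1.029322 = 672.0696
Market ¥661.54 < fair 672.0696: forward underpriced → reverse cash-and-carry (short the stock, invest proceeds at r, pay the dividends, go long the forward).
Profit at T = |F_mkt − F*| = |661.54 − 672.0696| = ¥10.53 per share

¥10.53 per share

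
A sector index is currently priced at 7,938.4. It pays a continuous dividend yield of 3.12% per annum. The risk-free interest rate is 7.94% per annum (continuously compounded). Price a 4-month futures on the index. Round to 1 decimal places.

8,067.0

F = S·e^((r − q)T) = 7938.4 · e^((0.0794 − 0.0312) × 4/12)
= 7938.4 · e^0.016067 = 7938.4 × 1.016197
F = 8,067.0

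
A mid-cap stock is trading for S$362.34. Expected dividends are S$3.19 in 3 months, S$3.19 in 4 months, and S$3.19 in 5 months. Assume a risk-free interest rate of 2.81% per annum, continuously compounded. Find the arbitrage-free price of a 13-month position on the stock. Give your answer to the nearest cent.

PV(dividends) I = 3.19·e^(−0.0281·3/12) + 3.19·e^(−0.0281·4/12) + 3.19·e^(−0.0281·5/12)
I = 3.1677 + 3.1603 + 3.1529 = 9.4809
F = (S − I)·e^(rT) = (362.34 − 9.4809) · e^(0.0281·13/12)
= 352.8591 · e^0.030442 = 352.8591 × 1.030910 = S$363.77

S$363.77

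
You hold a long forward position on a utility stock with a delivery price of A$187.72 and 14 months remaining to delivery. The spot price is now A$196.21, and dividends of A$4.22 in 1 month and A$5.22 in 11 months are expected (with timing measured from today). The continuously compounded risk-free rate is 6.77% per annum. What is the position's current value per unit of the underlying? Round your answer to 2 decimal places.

A$13.64

PV(remaining dividends) I = 4.22·e^(−0.0677·1/12) + 5.22·e^(−0.0677·11/12) = 9.1022
Current forward F = (S − I)·e^(rT) = (196.21 − 9.1022)·e^(0.0677·14/12) = 187.1078 × 1.082186 = 202.4854
Value (long) = (F − K)·e^(−rT) = (202.4854 − 187.72) × 0.924055 = 13.6440
Value = A$13.64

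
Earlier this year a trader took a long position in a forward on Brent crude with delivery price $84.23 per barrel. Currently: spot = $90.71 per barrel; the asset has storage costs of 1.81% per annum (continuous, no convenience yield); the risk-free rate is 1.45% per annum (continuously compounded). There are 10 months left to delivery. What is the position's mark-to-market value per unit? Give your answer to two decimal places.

Current fair forward for the remaining 10 months: F = S·e^((r + u)·T), (r + u) = 0.0145 + 0.0181 = 0.0326
F = 90.71 · e^(0.0326 × 10/12) = 90.71 × 1.027539 = 93.2081
Value of long forward = (F − K)·e^(−rT) = (93.2081 − 84.23) · e^(−0.0145·10/12)
= 8.9781 × 0.987989 = 8.87

$8.87 per barrel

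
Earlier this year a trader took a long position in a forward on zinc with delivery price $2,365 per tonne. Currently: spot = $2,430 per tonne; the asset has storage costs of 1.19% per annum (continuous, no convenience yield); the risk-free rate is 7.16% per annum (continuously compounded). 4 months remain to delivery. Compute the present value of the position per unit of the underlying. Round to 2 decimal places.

$130.43 per tonne

Current fair forward for the remaining 4 months: F = S·e^((r + u)·T), (r + u) = 0.0716 + 0.0119 = 0.0835
F = 2430 · e^(0.0835 × 4/12) = 2430 × 1.02822430 = 2498.5850
Value of long forward = (F − K)·e^(−rT) = (2498.5850 − 2365) · e^(−0.0716·4/12)
= 133.5850 × 0.97641589 = 130.43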